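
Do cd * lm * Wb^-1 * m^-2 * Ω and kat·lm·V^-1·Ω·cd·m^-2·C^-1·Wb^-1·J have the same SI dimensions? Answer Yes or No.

No

Left side:
  lm = cd·sr = cd (luminous flux; sr is dimensionless).
  Wb = V·s (flux: a volt is a weber per second),
      = kg·m²·s⁻²·A⁻¹.
  So Wb⁻¹ = kg⁻¹·m⁻²·s²·A.
  Ω = V/A (resistance = voltage per current),
      = kg·m²·s⁻³·A⁻².
  Combining: cd·lm·Wb⁻¹·m⁻²·Ω = cd · cd · (kg⁻¹·m⁻²·s²·A) · m⁻² · (kg·m²·s⁻³·A⁻²) = m⁻²·s⁻¹·A⁻¹·cd².
Right side:
  kat = mol/s = s⁻¹·mol (catalytic activity).
  lm = cd·sr = cd (luminous flux; sr is dimensionless).
  V = W/A (potential = power per current),
      = kg·m²·s⁻³·A⁻¹.
  So V⁻¹ = kg⁻¹·m⁻²·s³·A.
  Ω = V/A (resistance = voltage per current),
      = kg·m²·s⁻³·A⁻².
  C = A·s = s·A (charge = current × time).
  So C⁻¹ = s⁻¹·A⁻¹.
  Wb = V·s (flux: a volt is a weber per second),
      = kg·m²·s⁻²·A⁻¹.
  So Wb⁻¹ = kg⁻¹·m⁻²·s²·A.
  J = N·m (work = force × distance),
      = kg·m²·s⁻².
  Combining: kat·lm·V⁻¹·Ω·cd·m⁻²·C⁻¹·Wb⁻¹·J = (s⁻¹·mol) · cd · (kg⁻¹·m⁻²·s³·A) · (kg·m²·s⁻³·A⁻²) · cd · m⁻² · (s⁻¹·A⁻¹) · (kg⁻¹·m⁻²·s²·A) · (kg·m²·s⁻²) = m⁻²·s⁻²·A⁻¹·mol·cd².
Left is m⁻²·s⁻¹·A⁻¹·cd²; right is m⁻²·s⁻²·A⁻¹·mol·cd² — different.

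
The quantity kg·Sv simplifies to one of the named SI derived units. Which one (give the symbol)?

J

Sv = J/kg (equivalent dose = energy per mass),
    = m²·s⁻².
Combining: kg·Sv = kg · (m²·s⁻²) = kg·m²·s⁻².
kg·m²·s⁻² is the base-SI form of the joule.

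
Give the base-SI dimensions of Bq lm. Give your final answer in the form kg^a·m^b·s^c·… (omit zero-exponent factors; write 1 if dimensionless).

s⁻¹·cd

Bq = s⁻¹.
lm = cd.
Combining: Bq·lm = s⁻¹ · cd = s⁻¹·cd.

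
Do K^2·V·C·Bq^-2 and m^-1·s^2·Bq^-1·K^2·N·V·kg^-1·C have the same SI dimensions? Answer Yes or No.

No

Left side:
  V = W/A (potential = power per current),
      = kg·m²·s⁻³·A⁻¹.
  C = A·s = s·A (charge = current × time).
  Bq = 1/s = s⁻¹ (activity is decays per second).
  So Bq⁻² = s².
  Combining: K²·V·C·Bq⁻² = K² · (kg·m²·s⁻³·A⁻¹) · (s·A) · s² = kg·m²·K².
Right side:
  Bq = 1/s = s⁻¹ (activity is decays per second).
  So Bq⁻¹ = s.
  N = kg·m/s² = kg·m·s⁻² (force = mass × acceleration).
  V = W/A (potential = power per current),
      = kg·m²·s⁻³·A⁻¹.
  C = A·s = s·A (charge = current × time).
  Combining: m⁻¹·s²·Bq⁻¹·K²·N·V·kg⁻¹·C = m⁻¹ · s² · s · K² · (kg·m·s⁻²) · (kg·m²·s⁻³·A⁻¹) · kg⁻¹ · (s·A) = kg·m²·s⁻¹·K².
Left is kg·m²·K²; right is kg·m²·s⁻¹·K² — different.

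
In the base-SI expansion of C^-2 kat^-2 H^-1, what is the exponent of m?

-2

C = s·A.
So C⁻² = s⁻²·A⁻².
kat = s⁻¹·mol.
So kat⁻² = s²·mol⁻².
H = kg·m²·s⁻²·A⁻².
So H⁻¹ = kg⁻¹·m⁻²·s²·A².
Combining: C⁻²·kat⁻²·H⁻¹ = (s⁻²·A⁻²) · (s²·mol⁻²) · (kg⁻¹·m⁻²·s²·A²) = kg⁻¹·m⁻²·s²·mol⁻².
The exponent of m is -2.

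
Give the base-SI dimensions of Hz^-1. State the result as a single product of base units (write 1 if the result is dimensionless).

s

Hz = 1/s = s⁻¹ (frequency is cycles per second).
So Hz⁻¹ = s.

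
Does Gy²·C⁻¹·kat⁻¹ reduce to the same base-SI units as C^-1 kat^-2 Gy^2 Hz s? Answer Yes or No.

No

Left side:
  Gy = J/kg (absorbed dose = energy per mass),
      = m²·s⁻².
  So Gy² = m⁴·s⁻⁴.
  C = A·s = s·A (charge = current × time).
  So C⁻¹ = s⁻¹·A⁻¹.
  kat = mol/s = s⁻¹·mol (catalytic activity).
  So kat⁻¹ = s·mol⁻¹.
  Combining: Gy²·C⁻¹·kat⁻¹ = (m⁴·s⁻⁴) · (s⁻¹·A⁻¹) · (s·mol⁻¹) = m⁴·s⁻⁴·A⁻¹·mol⁻¹.
Right side:
  C = A·s = s·A (charge = current × time).
  So C⁻¹ = s⁻¹·A⁻¹.
  kat = mol/s = s⁻¹·mol (catalytic activity).
  So kat⁻² = s²·mol⁻².
  Gy = J/kg (absorbed dose = energy per mass),
      = m²·s⁻².
  So Gy² = m⁴·s⁻⁴.
  Hz = 1/s = s⁻¹ (frequency is cycles per second).
  Combining: C⁻¹·kat⁻²·Gy²·Hz·s = (s⁻¹·A⁻¹) · (s²·mol⁻²) · (m⁴·s⁻⁴) · s⁻¹ · s = m⁴·s⁻³·A⁻¹·mol⁻².
Left is m⁴·s⁻⁴·A⁻¹·mol⁻¹; right is m⁴·s⁻³·A⁻¹·mol⁻² — different.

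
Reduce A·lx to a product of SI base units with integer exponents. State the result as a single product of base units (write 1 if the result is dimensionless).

lx = lm/m² (illuminance = luminous flux per area),
    = m⁻²·cd.
Combining: A·lx = A · (m⁻²·cd) = m⁻²·A·cd.

m⁻²·A·cd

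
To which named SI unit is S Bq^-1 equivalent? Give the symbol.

S = 1/Ω (conductance is reciprocal resistance),
    = kg⁻¹·m⁻²·s³·A².
Bq = 1/s = s⁻¹ (activity is decays per second).
So Bq⁻¹ = s.
Combining: S·Bq⁻¹ = (kg⁻¹·m⁻²·s³·A²) · s = kg⁻¹·m⁻²·s⁴·A².
kg⁻¹·m⁻²·s⁴·A² is the base-SI form of the farad.

F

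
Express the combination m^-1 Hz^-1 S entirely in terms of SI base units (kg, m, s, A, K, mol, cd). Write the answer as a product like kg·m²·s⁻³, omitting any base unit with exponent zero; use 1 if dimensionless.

kg⁻¹·m⁻³·s⁴·A²

Hz = 1/s = s⁻¹ (frequency is cycles per second).
So Hz⁻¹ = s.
S = 1/Ω (conductance is reciprocal resistance),
    = kg⁻¹·m⁻²·s³·A².
Combining: m⁻¹·Hz⁻¹·S = m⁻¹ · s · (kg⁻¹·m⁻²·s³·A²) = kg⁻¹·m⁻³·s⁴·A².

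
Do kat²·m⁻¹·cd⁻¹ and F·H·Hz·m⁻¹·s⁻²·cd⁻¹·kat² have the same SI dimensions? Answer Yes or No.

Left side:
  kat = s⁻¹·mol.
  So kat² = s⁻²·mol².
  Combining: kat²·m⁻¹·cd⁻¹ = (s⁻²·mol²) · m⁻¹ · cd⁻¹ = m⁻¹·s⁻²·mol²·cd⁻¹.
Right side:
  F = kg⁻¹·m⁻²·s⁴·A².
  H = kg·m²·s⁻²·A⁻².
  Hz = s⁻¹.
  kat = s⁻¹·mol.
  So kat² = s⁻²·mol².
  Combining: F·H·Hz·m⁻¹·s⁻²·cd⁻¹·kat² = (kg⁻¹·m⁻²·s⁴·A²) · (kg·m²·s⁻²·A⁻²) · s⁻¹ · m⁻¹ · s⁻² · cd⁻¹ · (s⁻²·mol²) = m⁻¹·s⁻³·mol²·cd⁻¹.
Left is m⁻¹·s⁻²·mol²·cd⁻¹; right is m⁻¹·s⁻³·mol²·cd⁻¹ — different.

No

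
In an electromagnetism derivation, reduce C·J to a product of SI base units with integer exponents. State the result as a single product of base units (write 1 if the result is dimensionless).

C = s·A.
J = kg·m²·s⁻².
Combining: C·J = (s·A) · (kg·m²·s⁻²) = kg·m²·s⁻¹·A.

kg·m²·s⁻¹·A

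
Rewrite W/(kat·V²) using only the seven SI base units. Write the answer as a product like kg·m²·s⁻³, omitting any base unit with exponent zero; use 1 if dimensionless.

kat = mol/s = s⁻¹·mol (catalytic activity).
So kat⁻¹ = s·mol⁻¹.
V = W/A (potential = power per current),
    = kg·m²·s⁻³·A⁻¹.
So V⁻² = kg⁻²·m⁻⁴·s⁶·A².
W = J/s (power = energy per time),
    = kg·m²·s⁻³.
Combining: kat⁻¹·V⁻²·W = (s·mol⁻¹) · (kg⁻²·m⁻⁴·s⁶·A²) · (kg·m²·s⁻³) = kg⁻¹·m⁻²·s⁴·A²·mol⁻¹.

kg⁻¹·m⁻²·s⁴·A²·mol⁻¹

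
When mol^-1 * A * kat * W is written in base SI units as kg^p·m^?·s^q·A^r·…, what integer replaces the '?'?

kat = mol/s = s⁻¹·mol (catalytic activity).
W = J/s (power = energy per time),
    = kg·m²·s⁻³.
Combining: mol⁻¹·A·kat·W = mol⁻¹ · A · (s⁻¹·mol) · (kg·m²·s⁻³) = kg·m²·s⁻⁴·A.
The exponent of m is 2.

2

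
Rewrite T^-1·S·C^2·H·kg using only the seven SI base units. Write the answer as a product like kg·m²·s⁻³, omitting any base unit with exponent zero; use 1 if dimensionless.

T = Wb/m² (flux density = flux per area),
    = kg·s⁻²·A⁻¹.
So T⁻¹ = kg⁻¹·s²·A.
S = 1/Ω (conductance is reciprocal resistance),
    = kg⁻¹·m⁻²·s³·A².
C = A·s = s·A (charge = current × time).
So C² = s²·A².
H = Wb/A (inductance = flux per current),
    = kg·m²·s⁻²·A⁻².
Combining: T⁻¹·S·C²·H·kg = (kg⁻¹·s²·A) · (kg⁻¹·m⁻²·s³·A²) · (s²·A²) · (kg·m²·s⁻²·A⁻²) · kg = s⁵·A³.

s⁵·A³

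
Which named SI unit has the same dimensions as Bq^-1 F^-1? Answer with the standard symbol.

Ω

Bq = s⁻¹.
So Bq⁻¹ = s.
F = kg⁻¹·m⁻²·s⁴·A².
So F⁻¹ = kg·m²·s⁻⁴·A⁻².
Combining: Bq⁻¹·F⁻¹ = s · (kg·m²·s⁻⁴·A⁻²) = kg·m²·s⁻³·A⁻².
kg·m²·s⁻³·A⁻² is the base-SI form of the ohm.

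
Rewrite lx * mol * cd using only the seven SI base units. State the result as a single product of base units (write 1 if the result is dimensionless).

m⁻²·mol·cd²

lx = m⁻²·cd.
Combining: lx·mol·cd = (m⁻²·cd) · mol · cd = m⁻²·mol·cd².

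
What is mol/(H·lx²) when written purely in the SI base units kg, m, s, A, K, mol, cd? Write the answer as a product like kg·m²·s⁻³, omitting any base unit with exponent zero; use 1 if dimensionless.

H = Wb/A (inductance = flux per current),
    = kg·m²·s⁻²·A⁻².
So H⁻¹ = kg⁻¹·m⁻²·s²·A².
lx = lm/m² (illuminance = luminous flux per area),
    = m⁻²·cd.
So lx⁻² = m⁴·cd⁻².
Combining: H⁻¹·mol·lx⁻² = (kg⁻¹·m⁻²·s²·A²) · mol · (m⁴·cd⁻²) = kg⁻¹·m²·s²·A²·mol·cd⁻².

kg⁻¹·m²·s²·A²·mol·cd⁻²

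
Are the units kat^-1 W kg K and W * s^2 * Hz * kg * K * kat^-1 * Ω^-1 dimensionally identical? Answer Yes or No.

No

Left side:
  kat = mol/s = s⁻¹·mol (catalytic activity).
  So kat⁻¹ = s·mol⁻¹.
  W = J/s (power = energy per time),
      = kg·m²·s⁻³.
  Combining: kat⁻¹·W·kg·K = (s·mol⁻¹) · (kg·m²·s⁻³) · kg · K = kg²·m²·s⁻²·K·mol⁻¹.
Right side:
  W = J/s (power = energy per time),
      = kg·m²·s⁻³.
  Hz = 1/s = s⁻¹ (frequency is cycles per second).
  kat = mol/s = s⁻¹·mol (catalytic activity).
  So kat⁻¹ = s·mol⁻¹.
  Ω = V/A (resistance = voltage per current),
      = kg·m²·s⁻³·A⁻².
  So Ω⁻¹ = kg⁻¹·m⁻²·s³·A².
  Combining: W·s²·Hz·kg·K·kat⁻¹·Ω⁻¹ = (kg·m²·s⁻³) · s² · s⁻¹ · kg · K · (s·mol⁻¹) · (kg⁻¹·m⁻²·s³·A²) = kg·s²·A²·K·mol⁻¹.
Left is kg²·m²·s⁻²·K·mol⁻¹; right is kg·s²·A²·K·mol⁻¹ — different.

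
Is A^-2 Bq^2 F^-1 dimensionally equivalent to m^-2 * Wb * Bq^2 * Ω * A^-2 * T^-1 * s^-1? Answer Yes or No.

Left side:
  Bq = 1/s = s⁻¹ (activity is decays per second).
  So Bq² = s⁻².
  F = C/V (capacitance = charge per voltage),
      = A·s/(kg·m²·s⁻³·A⁻¹) (substituting C and V),
      = kg⁻¹·m⁻²·s⁴·A².
  So F⁻¹ = kg·m²·s⁻⁴·A⁻².
  Combining: A⁻²·Bq²·F⁻¹ = A⁻² · s⁻² · (kg·m²·s⁻⁴·A⁻²) = kg·m²·s⁻⁶·A⁻⁴.
Right side:
  Wb = kg·m²·s⁻²·A⁻¹.
  Bq = s⁻¹.
  So Bq² = s⁻².
  Ω = kg·m²·s⁻³·A⁻².
  T = kg·s⁻²·A⁻¹.
  So T⁻¹ = kg⁻¹·s²·A.
  Combining: m⁻²·Wb·Bq²·Ω·A⁻²·T⁻¹·s⁻¹ = m⁻² · (kg·m²·s⁻²·A⁻¹) · s⁻² · (kg·m²·s⁻³·A⁻²) · A⁻² · (kg⁻¹·s²·A) · s⁻¹ = kg·m²·s⁻⁶·A⁻⁴.
Both reduce to kg·m²·s⁻⁶·A⁻⁴.

Yes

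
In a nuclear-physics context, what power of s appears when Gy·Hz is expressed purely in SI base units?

Gy = m²·s⁻².
Hz = s⁻¹.
Combining: Gy·Hz = (m²·s⁻²) · s⁻¹ = m²·s⁻³.
The exponent of s is -3.

-3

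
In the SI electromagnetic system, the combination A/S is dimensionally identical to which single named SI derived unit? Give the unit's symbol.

V

S = 1/Ω (conductance is reciprocal resistance),
    = kg⁻¹·m⁻²·s³·A².
So S⁻¹ = kg·m²·s⁻³·A⁻².
Combining: A·S⁻¹ = A · (kg·m²·s⁻³·A⁻²) = kg·m²·s⁻³·A⁻¹.
kg·m²·s⁻³·A⁻¹ is the base-SI form of the volt.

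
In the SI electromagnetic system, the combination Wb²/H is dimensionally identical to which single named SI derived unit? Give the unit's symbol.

J

H = Wb/A (inductance = flux per current),
    = kg·m²·s⁻²·A⁻².
So H⁻¹ = kg⁻¹·m⁻²·s²·A².
Wb = V·s (flux: a volt is a weber per second),
    = kg·m²·s⁻²·A⁻¹.
So Wb² = kg²·m⁴·s⁻⁴·A⁻².
Combining: H⁻¹·Wb² = (kg⁻¹·m⁻²·s²·A²) · (kg²·m⁴·s⁻⁴·A⁻²) = kg·m²·s⁻².
kg·m²·s⁻² is the base-SI form of the joule.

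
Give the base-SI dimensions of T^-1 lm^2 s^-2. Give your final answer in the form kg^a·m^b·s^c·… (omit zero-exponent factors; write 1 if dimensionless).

kg⁻¹·A·cd²

T = kg·s⁻²·A⁻¹.
So T⁻¹ = kg⁻¹·s²·A.
lm = cd.
So lm² = cd².
Combining: T⁻¹·lm²·s⁻² = (kg⁻¹·s²·A) · cd² · s⁻² = kg⁻¹·A·cd².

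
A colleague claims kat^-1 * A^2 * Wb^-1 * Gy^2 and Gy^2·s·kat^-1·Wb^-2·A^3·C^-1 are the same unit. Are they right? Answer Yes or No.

No

Left side:
  kat = s⁻¹·mol.
  So kat⁻¹ = s·mol⁻¹.
  Wb = kg·m²·s⁻²·A⁻¹.
  So Wb⁻¹ = kg⁻¹·m⁻²·s²·A.
  Gy = m²·s⁻².
  So Gy² = m⁴·s⁻⁴.
  Combining: kat⁻¹·A²·Wb⁻¹·Gy² = (s·mol⁻¹) · A² · (kg⁻¹·m⁻²·s²·A) · (m⁴·s⁻⁴) = kg⁻¹·m²·s⁻¹·A³·mol⁻¹.
Right side:
  Gy = m²·s⁻².
  So Gy² = m⁴·s⁻⁴.
  kat = s⁻¹·mol.
  So kat⁻¹ = s·mol⁻¹.
  Wb = kg·m²·s⁻²·A⁻¹.
  So Wb⁻² = kg⁻²·m⁻⁴·s⁴·A².
  C = s·A.
  So C⁻¹ = s⁻¹·A⁻¹.
  Combining: Gy²·s·kat⁻¹·Wb⁻²·A³·C⁻¹ = (m⁴·s⁻⁴) · s · (s·mol⁻¹) · (kg⁻²·m⁻⁴·s⁴·A²) · A³ · (s⁻¹·A⁻¹) = kg⁻²·s·A⁴·mol⁻¹.
Left is kg⁻¹·m²·s⁻¹·A³·mol⁻¹; right is kg⁻²·s·A⁴·mol⁻¹ — different.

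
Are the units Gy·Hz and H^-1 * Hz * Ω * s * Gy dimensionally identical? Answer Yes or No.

Yes

Left side:
  Gy = J/kg (absorbed dose = energy per mass),
      = m²·s⁻².
  Hz = 1/s = s⁻¹ (frequency is cycles per second).
  Combining: Gy·Hz = (m²·s⁻²) · s⁻¹ = m²·s⁻³.
Right side:
  H = kg·m²·s⁻²·A⁻².
  So H⁻¹ = kg⁻¹·m⁻²·s²·A².
  Hz = s⁻¹.
  Ω = kg·m²·s⁻³·A⁻².
  Gy = m²·s⁻².
  Combining: H⁻¹·Hz·Ω·s·Gy = (kg⁻¹·m⁻²·s²·A²) · s⁻¹ · (kg·m²·s⁻³·A⁻²) · s · (m²·s⁻²) = m²·s⁻³.
Both reduce to m²·s⁻³.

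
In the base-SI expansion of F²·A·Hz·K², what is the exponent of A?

5

F = kg⁻¹·m⁻²·s⁴·A².
So F² = kg⁻²·m⁻⁴·s⁸·A⁴.
Hz = s⁻¹.
Combining: F²·A·Hz·K² = (kg⁻²·m⁻⁴·s⁸·A⁴) · A · s⁻¹ · K² = kg⁻²·m⁻⁴·s⁷·A⁵·K².
The exponent of A is 5.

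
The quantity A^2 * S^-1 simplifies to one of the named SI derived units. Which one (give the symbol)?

W

S = 1/Ω (conductance is reciprocal resistance),
    = kg⁻¹·m⁻²·s³·A².
So S⁻¹ = kg·m²·s⁻³·A⁻².
Combining: A²·S⁻¹ = A² · (kg·m²·s⁻³·A⁻²) = kg·m²·s⁻³.
kg·m²·s⁻³ is the base-SI form of the watt.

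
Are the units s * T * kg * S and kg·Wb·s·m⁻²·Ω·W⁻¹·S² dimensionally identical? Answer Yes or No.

Left side:
  T = kg·s⁻²·A⁻¹.
  S = kg⁻¹·m⁻²·s³·A².
  Combining: s·T·kg·S = s · (kg·s⁻²·A⁻¹) · kg · (kg⁻¹·m⁻²·s³·A²) = kg·m⁻²·s²·A.
Right side:
  Wb = kg·m²·s⁻²·A⁻¹.
  Ω = kg·m²·s⁻³·A⁻².
  W = kg·m²·s⁻³.
  So W⁻¹ = kg⁻¹·m⁻²·s³.
  S = kg⁻¹·m⁻²·s³·A².
  So S² = kg⁻²·m⁻⁴·s⁶·A⁴.
  Combining: kg·Wb·s·m⁻²·Ω·W⁻¹·S² = kg · (kg·m²·s⁻²·A⁻¹) · s · m⁻² · (kg·m²·s⁻³·A⁻²) · (kg⁻¹·m⁻²·s³) · (kg⁻²·m⁻⁴·s⁶·A⁴) = m⁻⁴·s⁵·A.
Left is kg·m⁻²·s²·A; right is m⁻⁴·s⁵·A — different.

No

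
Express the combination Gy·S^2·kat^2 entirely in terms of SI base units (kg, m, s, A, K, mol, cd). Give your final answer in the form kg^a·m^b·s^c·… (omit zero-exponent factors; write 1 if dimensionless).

kg⁻²·m⁻²·s²·A⁴·mol²

Gy = J/kg (absorbed dose = energy per mass),
    = m²·s⁻².
S = 1/Ω (conductance is reciprocal resistance),
    = kg⁻¹·m⁻²·s³·A².
So S² = kg⁻²·m⁻⁴·s⁶·A⁴.
kat = mol/s = s⁻¹·mol (catalytic activity).
So kat² = s⁻²·mol².
Combining: Gy·S²·kat² = (m²·s⁻²) · (kg⁻²·m⁻⁴·s⁶·A⁴) · (s⁻²·mol²) = kg⁻²·m⁻²·s²·A⁴·mol².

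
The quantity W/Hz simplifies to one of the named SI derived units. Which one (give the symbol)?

Hz = s⁻¹.
So Hz⁻¹ = s.
W = kg·m²·s⁻³.
Combining: Hz⁻¹·W = s · (kg·m²·s⁻³) = kg·m²·s⁻².
kg·m²·s⁻² is the base-SI form of the joule.

J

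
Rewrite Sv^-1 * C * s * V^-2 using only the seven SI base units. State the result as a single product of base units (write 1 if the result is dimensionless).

kg⁻²·m⁻⁶·s¹⁰·A³

Sv = m²·s⁻².
So Sv⁻¹ = m⁻²·s².
C = s·A.
V = kg·m²·s⁻³·A⁻¹.
So V⁻² = kg⁻²·m⁻⁴·s⁶·A².
Combining: Sv⁻¹·C·s·V⁻² = (m⁻²·s²) · (s·A) · s · (kg⁻²·m⁻⁴·s⁶·A²) = kg⁻²·m⁻⁶·s¹⁰·A³.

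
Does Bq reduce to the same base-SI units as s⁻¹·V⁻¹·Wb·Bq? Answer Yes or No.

Left side:
  Bq = 1/s = s⁻¹ (activity is decays per second).
Right side:
  V = kg·m²·s⁻³·A⁻¹.
  So V⁻¹ = kg⁻¹·m⁻²·s³·A.
  Wb = kg·m²·s⁻²·A⁻¹.
  Bq = s⁻¹.
  Combining: s⁻¹·V⁻¹·Wb·Bq = s⁻¹ · (kg⁻¹·m⁻²·s³·A) · (kg·m²·s⁻²·A⁻¹) · s⁻¹ = s⁻¹.
Both reduce to s⁻¹.

Yes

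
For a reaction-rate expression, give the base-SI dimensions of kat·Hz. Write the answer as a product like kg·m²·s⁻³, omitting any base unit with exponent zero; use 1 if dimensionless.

s⁻²·mol

kat = s⁻¹·mol.
Hz = s⁻¹.
Combining: kat·Hz = (s⁻¹·mol) · s⁻¹ = s⁻²·mol.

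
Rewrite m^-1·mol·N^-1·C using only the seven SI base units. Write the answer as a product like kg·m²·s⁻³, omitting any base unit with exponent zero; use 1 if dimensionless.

N = kg·m·s⁻².
So N⁻¹ = kg⁻¹·m⁻¹·s².
C = s·A.
Combining: m⁻¹·mol·N⁻¹·C = m⁻¹ · mol · (kg⁻¹·m⁻¹·s²) · (s·A) = kg⁻¹·m⁻²·s³·A·mol.

kg⁻¹·m⁻²·s³·A·mol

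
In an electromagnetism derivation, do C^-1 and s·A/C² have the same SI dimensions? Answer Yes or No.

Yes

Left side:
  C = A·s = s·A (charge = current × time).
  So C⁻¹ = s⁻¹·A⁻¹.
Right side:
  C = s·A.
  So C⁻² = s⁻²·A⁻².
  Combining: s·C⁻²·A = s · (s⁻²·A⁻²) · A = s⁻¹·A⁻¹.
Both reduce to s⁻¹·A⁻¹.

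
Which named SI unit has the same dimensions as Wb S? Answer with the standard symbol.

C

Wb = kg·m²·s⁻²·A⁻¹.
S = kg⁻¹·m⁻²·s³·A².
Combining: Wb·S = (kg·m²·s⁻²·A⁻¹) · (kg⁻¹·m⁻²·s³·A²) = s·A.
s·A is the base-SI form of the coulomb.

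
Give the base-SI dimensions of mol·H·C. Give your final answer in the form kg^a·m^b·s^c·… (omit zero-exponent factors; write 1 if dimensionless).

kg·m²·s⁻¹·A⁻¹·mol

H = kg·m²·s⁻²·A⁻².
C = s·A.
Combining: mol·H·C = mol · (kg·m²·s⁻²·A⁻²) · (s·A) = kg·m²·s⁻¹·A⁻¹·mol.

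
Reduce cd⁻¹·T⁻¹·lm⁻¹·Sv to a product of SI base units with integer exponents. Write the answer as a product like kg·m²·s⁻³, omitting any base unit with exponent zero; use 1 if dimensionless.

T = Wb/m² (flux density = flux per area),
    = kg·s⁻²·A⁻¹.
So T⁻¹ = kg⁻¹·s²·A.
lm = cd·sr = cd (luminous flux; sr is dimensionless).
So lm⁻¹ = cd⁻¹.
Sv = J/kg (equivalent dose = energy per mass),
    = m²·s⁻².
Combining: cd⁻¹·T⁻¹·lm⁻¹·Sv = cd⁻¹ · (kg⁻¹·s²·A) · cd⁻¹ · (m²·s⁻²) = kg⁻¹·m²·A·cd⁻².

kg⁻¹·m²·A·cd⁻²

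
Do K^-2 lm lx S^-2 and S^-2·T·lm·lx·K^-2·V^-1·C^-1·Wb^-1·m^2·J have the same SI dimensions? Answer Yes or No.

Left side:
  lm = cd·sr = cd (luminous flux; sr is dimensionless).
  lx = lm/m² (illuminance = luminous flux per area),
      = m⁻²·cd.
  S = 1/Ω (conductance is reciprocal resistance),
      = kg⁻¹·m⁻²·s³·A².
  So S⁻² = kg²·m⁴·s⁻⁶·A⁻⁴.
  Combining: K⁻²·lm·lx·S⁻² = K⁻² · cd · (m⁻²·cd) · (kg²·m⁴·s⁻⁶·A⁻⁴) = kg²·m²·s⁻⁶·A⁻⁴·K⁻²·cd².
Right side:
  S = kg⁻¹·m⁻²·s³·A².
  So S⁻² = kg²·m⁴·s⁻⁶·A⁻⁴.
  T = kg·s⁻²·A⁻¹.
  lm = cd.
  lx = m⁻²·cd.
  V = kg·m²·s⁻³·A⁻¹.
  So V⁻¹ = kg⁻¹·m⁻²·s³·A.
  C = s·A.
  So C⁻¹ = s⁻¹·A⁻¹.
  Wb = kg·m²·s⁻²·A⁻¹.
  So Wb⁻¹ = kg⁻¹·m⁻²·s²·A.
  J = kg·m²·s⁻².
  Combining: S⁻²·T·lm·lx·K⁻²·V⁻¹·C⁻¹·Wb⁻¹·m²·J = (kg²·m⁴·s⁻⁶·A⁻⁴) · (kg·s⁻²·A⁻¹) · cd · (m⁻²·cd) · K⁻² · (kg⁻¹·m⁻²·s³·A) · (s⁻¹·A⁻¹) · (kg⁻¹·m⁻²·s²·A) · m² · (kg·m²·s⁻²) = kg²·m²·s⁻⁶·A⁻⁴·K⁻²·cd².
Both reduce to kg²·m²·s⁻⁶·A⁻⁴·K⁻²·cd².

Yes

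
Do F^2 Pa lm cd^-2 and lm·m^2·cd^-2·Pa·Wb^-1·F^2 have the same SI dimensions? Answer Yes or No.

Left side:
  F = kg⁻¹·m⁻²·s⁴·A².
  So F² = kg⁻²·m⁻⁴·s⁸·A⁴.
  Pa = kg·m⁻¹·s⁻².
  lm = cd.
  Combining: F²·Pa·lm·cd⁻² = (kg⁻²·m⁻⁴·s⁸·A⁴) · (kg·m⁻¹·s⁻²) · cd · cd⁻² = kg⁻¹·m⁻⁵·s⁶·A⁴·cd⁻¹.
Right side:
  lm = cd·sr = cd (luminous flux; sr is dimensionless).
  Pa = N/m² (pressure = force per area),
      = kg·m⁻¹·s⁻².
  Wb = V·s (flux: a volt is a weber per second),
      = kg·m²·s⁻²·A⁻¹.
  So Wb⁻¹ = kg⁻¹·m⁻²·s²·A.
  F = C/V (capacitance = charge per voltage),
      = A·s/(kg·m²·s⁻³·A⁻¹) (substituting C and V),
      = kg⁻¹·m⁻²·s⁴·A².
  So F² = kg⁻²·m⁻⁴·s⁸·A⁴.
  Combining: lm·m²·cd⁻²·Pa·Wb⁻¹·F² = cd · m² · cd⁻² · (kg·m⁻¹·s⁻²) · (kg⁻¹·m⁻²·s²·A) · (kg⁻²·m⁻⁴·s⁸·A⁴) = kg⁻²·m⁻⁵·s⁸·A⁵·cd⁻¹.
Left is kg⁻¹·m⁻⁵·s⁶·A⁴·cd⁻¹; right is kg⁻²·m⁻⁵·s⁸·A⁵·cd⁻¹ — different.

No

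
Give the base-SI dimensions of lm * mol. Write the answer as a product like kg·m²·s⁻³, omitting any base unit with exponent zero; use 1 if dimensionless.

lm = cd.
Combining: lm·mol = cd · mol = mol·cd.

mol·cd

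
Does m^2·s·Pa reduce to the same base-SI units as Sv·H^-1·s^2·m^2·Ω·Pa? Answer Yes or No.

No

Left side:
  Pa = N/m² (pressure = force per area),
      = kg·m⁻¹·s⁻².
  Combining: m²·s·Pa = m² · s · (kg·m⁻¹·s⁻²) = kg·m·s⁻¹.
Right side:
  Sv = J/kg (equivalent dose = energy per mass),
      = m²·s⁻².
  H = Wb/A (inductance = flux per current),
      = kg·m²·s⁻²·A⁻².
  So H⁻¹ = kg⁻¹·m⁻²·s²·A².
  Ω = V/A (resistance = voltage per current),
      = kg·m²·s⁻³·A⁻².
  Pa = N/m² (pressure = force per area),
      = kg·m⁻¹·s⁻².
  Combining: Sv·H⁻¹·s²·m²·Ω·Pa = (m²·s⁻²) · (kg⁻¹·m⁻²·s²·A²) · s² · m² · (kg·m²·s⁻³·A⁻²) · (kg·m⁻¹·s⁻²) = kg·m³·s⁻³.
Left is kg·m·s⁻¹; right is kg·m³·s⁻³ — different.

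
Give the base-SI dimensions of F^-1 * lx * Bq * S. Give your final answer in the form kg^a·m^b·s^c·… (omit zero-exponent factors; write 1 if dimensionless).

F = kg⁻¹·m⁻²·s⁴·A².
So F⁻¹ = kg·m²·s⁻⁴·A⁻².
lx = m⁻²·cd.
Bq = s⁻¹.
S = kg⁻¹·m⁻²·s³·A².
Combining: F⁻¹·lx·Bq·S = (kg·m²·s⁻⁴·A⁻²) · (m⁻²·cd) · s⁻¹ · (kg⁻¹·m⁻²·s³·A²) = m⁻²·s⁻²·cd.

m⁻²·s⁻²·cd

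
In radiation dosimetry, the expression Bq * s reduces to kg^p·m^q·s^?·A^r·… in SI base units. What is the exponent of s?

0

Bq = 1/s = s⁻¹ (activity is decays per second).
Combining: Bq·s = s⁻¹ · s = 1.
The exponent of s is 0.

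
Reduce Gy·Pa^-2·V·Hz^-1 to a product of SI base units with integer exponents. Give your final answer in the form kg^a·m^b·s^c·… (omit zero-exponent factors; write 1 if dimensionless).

Gy = J/kg (absorbed dose = energy per mass),
    = m²·s⁻².
Pa = N/m² (pressure = force per area),
    = kg·m⁻¹·s⁻².
So Pa⁻² = kg⁻²·m²·s⁴.
V = W/A (potential = power per current),
    = kg·m²·s⁻³·A⁻¹.
Hz = 1/s = s⁻¹ (frequency is cycles per second).
So Hz⁻¹ = s.
Combining: Gy·Pa⁻²·V·Hz⁻¹ = (m²·s⁻²) · (kg⁻²·m²·s⁴) · (kg·m²·s⁻³·A⁻¹) · s = kg⁻¹·m⁶·A⁻¹.

kg⁻¹·m⁶·A⁻¹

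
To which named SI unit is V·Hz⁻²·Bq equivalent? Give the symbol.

Wb

V = kg·m²·s⁻³·A⁻¹.
Hz = s⁻¹.
So Hz⁻² = s².
Bq = s⁻¹.
Combining: V·Hz⁻²·Bq = (kg·m²·s⁻³·A⁻¹) · s² · s⁻¹ = kg·m²·s⁻²·A⁻¹.
kg·m²·s⁻²·A⁻¹ is the base-SI form of the weber.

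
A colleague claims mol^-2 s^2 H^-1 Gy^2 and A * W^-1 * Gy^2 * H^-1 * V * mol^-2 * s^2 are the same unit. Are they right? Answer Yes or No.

Left side:
  H = Wb/A (inductance = flux per current),
      = kg·m²·s⁻²·A⁻².
  So H⁻¹ = kg⁻¹·m⁻²·s²·A².
  Gy = J/kg (absorbed dose = energy per mass),
      = m²·s⁻².
  So Gy² = m⁴·s⁻⁴.
  Combining: mol⁻²·s²·H⁻¹·Gy² = mol⁻² · s² · (kg⁻¹·m⁻²·s²·A²) · (m⁴·s⁻⁴) = kg⁻¹·m²·A²·mol⁻².
Right side:
  W = J/s (power = energy per time),
      = kg·m²·s⁻³.
  So W⁻¹ = kg⁻¹·m⁻²·s³.
  Gy = J/kg (absorbed dose = energy per mass),
      = m²·s⁻².
  So Gy² = m⁴·s⁻⁴.
  H = Wb/A (inductance = flux per current),
      = kg·m²·s⁻²·A⁻².
  So H⁻¹ = kg⁻¹·m⁻²·s²·A².
  V = W/A (potential = power per current),
      = kg·m²·s⁻³·A⁻¹.
  Combining: A·W⁻¹·Gy²·H⁻¹·V·mol⁻²·s² = A · (kg⁻¹·m⁻²·s³) · (m⁴·s⁻⁴) · (kg⁻¹·m⁻²·s²·A²) · (kg·m²·s⁻³·A⁻¹) · mol⁻² · s² = kg⁻¹·m²·A²·mol⁻².
Both reduce to kg⁻¹·m²·A²·mol⁻².

Yes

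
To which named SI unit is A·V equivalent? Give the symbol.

W

V = W/A (potential = power per current),
    = kg·m²·s⁻³·A⁻¹.
Combining: A·V = A · (kg·m²·s⁻³·A⁻¹) = kg·m²·s⁻³.
kg·m²·s⁻³ is the base-SI form of the watt.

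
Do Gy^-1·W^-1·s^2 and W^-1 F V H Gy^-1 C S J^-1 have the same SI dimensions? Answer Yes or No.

Left side:
  Gy = J/kg (absorbed dose = energy per mass),
      = m²·s⁻².
  So Gy⁻¹ = m⁻²·s².
  W = J/s (power = energy per time),
      = kg·m²·s⁻³.
  So W⁻¹ = kg⁻¹·m⁻²·s³.
  Combining: Gy⁻¹·W⁻¹·s² = (m⁻²·s²) · (kg⁻¹·m⁻²·s³) · s² = kg⁻¹·m⁻⁴·s⁷.
Right side:
  W = J/s (power = energy per time),
      = kg·m²·s⁻³.
  So W⁻¹ = kg⁻¹·m⁻²·s³.
  F = C/V (capacitance = charge per voltage),
      = A·s/(kg·m²·s⁻³·A⁻¹) (substituting C and V),
      = kg⁻¹·m⁻²·s⁴·A².
  V = W/A (potential = power per current),
      = kg·m²·s⁻³·A⁻¹.
  H = Wb/A (inductance = flux per current),
      = kg·m²·s⁻²·A⁻².
  Gy = J/kg (absorbed dose = energy per mass),
      = m²·s⁻².
  So Gy⁻¹ = m⁻²·s².
  C = A·s = s·A (charge = current × time).
  S = 1/Ω (conductance is reciprocal resistance),
      = kg⁻¹·m⁻²·s³·A².
  J = N·m (work = force × distance),
      = kg·m²·s⁻².
  So J⁻¹ = kg⁻¹·m⁻²·s².
  Combining: W⁻¹·F·V·H·Gy⁻¹·C·S·J⁻¹ = (kg⁻¹·m⁻²·s³) · (kg⁻¹·m⁻²·s⁴·A²) · (kg·m²·s⁻³·A⁻¹) · (kg·m²·s⁻²·A⁻²) · (m⁻²·s²) · (s·A) · (kg⁻¹·m⁻²·s³·A²) · (kg⁻¹·m⁻²·s²) = kg⁻²·m⁻⁶·s¹⁰·A².
Left is kg⁻¹·m⁻⁴·s⁷; right is kg⁻²·m⁻⁶·s¹⁰·A² — different.

No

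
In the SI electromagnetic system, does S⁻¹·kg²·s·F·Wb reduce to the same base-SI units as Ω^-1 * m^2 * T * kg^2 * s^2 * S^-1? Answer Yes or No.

Left side:
  S = 1/Ω (conductance is reciprocal resistance),
      = kg⁻¹·m⁻²·s³·A².
  So S⁻¹ = kg·m²·s⁻³·A⁻².
  F = C/V (capacitance = charge per voltage),
      = A·s/(kg·m²·s⁻³·A⁻¹) (substituting C and V),
      = kg⁻¹·m⁻²·s⁴·A².
  Wb = V·s (flux: a volt is a weber per second),
      = kg·m²·s⁻²·A⁻¹.
  Combining: S⁻¹·kg²·s·F·Wb = (kg·m²·s⁻³·A⁻²) · kg² · s · (kg⁻¹·m⁻²·s⁴·A²) · (kg·m²·s⁻²·A⁻¹) = kg³·m²·A⁻¹.
Right side:
  Ω = V/A (resistance = voltage per current),
      = kg·m²·s⁻³·A⁻².
  So Ω⁻¹ = kg⁻¹·m⁻²·s³·A².
  T = Wb/m² (flux density = flux per area),
      = kg·s⁻²·A⁻¹.
  S = 1/Ω (conductance is reciprocal resistance),
      = kg⁻¹·m⁻²·s³·A².
  So S⁻¹ = kg·m²·s⁻³·A⁻².
  Combining: Ω⁻¹·m²·T·kg²·s²·S⁻¹ = (kg⁻¹·m⁻²·s³·A²) · m² · (kg·s⁻²·A⁻¹) · kg² · s² · (kg·m²·s⁻³·A⁻²) = kg³·m²·A⁻¹.
Both reduce to kg³·m²·A⁻¹.

Yes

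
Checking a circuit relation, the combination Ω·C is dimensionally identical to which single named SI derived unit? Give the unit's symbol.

Ω = V/A (resistance = voltage per current),
    = kg·m²·s⁻³·A⁻².
C = A·s = s·A (charge = current × time).
Combining: Ω·C = (kg·m²·s⁻³·A⁻²) · (s·A) = kg·m²·s⁻²·A⁻¹.
kg·m²·s⁻²·A⁻¹ is the base-SI form of the weber.

Wb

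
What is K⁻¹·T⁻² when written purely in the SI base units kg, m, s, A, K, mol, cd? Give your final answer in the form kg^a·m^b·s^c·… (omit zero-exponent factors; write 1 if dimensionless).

kg⁻²·s⁴·A²·K⁻¹

T = Wb/m² (flux density = flux per area),
    = kg·s⁻²·A⁻¹.
So T⁻² = kg⁻²·s⁴·A².
Combining: K⁻¹·T⁻² = K⁻¹ · (kg⁻²·s⁴·A²) = kg⁻²·s⁴·A²·K⁻¹.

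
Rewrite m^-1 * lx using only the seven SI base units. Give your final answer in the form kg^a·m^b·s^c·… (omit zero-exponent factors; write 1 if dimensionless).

m⁻³·cd

lx = lm/m² (illuminance = luminous flux per area),
    = m⁻²·cd.
Combining: m⁻¹·lx = m⁻¹ · (m⁻²·cd) = m⁻³·cd.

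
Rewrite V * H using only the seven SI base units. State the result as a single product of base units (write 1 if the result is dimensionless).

kg²·m⁴·s⁻⁵·A⁻³

V = W/A (potential = power per current),
    = kg·m²·s⁻³·A⁻¹.
H = Wb/A (inductance = flux per current),
    = kg·m²·s⁻²·A⁻².
Combining: V·H = (kg·m²·s⁻³·A⁻¹) · (kg·m²·s⁻²·A⁻²) = kg²·m⁴·s⁻⁵·A⁻³.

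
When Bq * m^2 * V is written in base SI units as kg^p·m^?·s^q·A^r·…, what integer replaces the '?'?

Bq = 1/s = s⁻¹ (activity is decays per second).
V = W/A (potential = power per current),
    = kg·m²·s⁻³·A⁻¹.
Combining: Bq·m²·V = s⁻¹ · m² · (kg·m²·s⁻³·A⁻¹) = kg·m⁴·s⁻⁴·A⁻¹.
The exponent of m is 4.

4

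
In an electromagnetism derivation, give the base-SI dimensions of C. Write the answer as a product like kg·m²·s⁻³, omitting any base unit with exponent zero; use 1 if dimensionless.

C = A·s = s·A (charge = current × time).

s·A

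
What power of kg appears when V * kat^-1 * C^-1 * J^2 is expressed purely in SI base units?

V = kg·m²·s⁻³·A⁻¹.
kat = s⁻¹·mol.
So kat⁻¹ = s·mol⁻¹.
C = s·A.
So C⁻¹ = s⁻¹·A⁻¹.
J = kg·m²·s⁻².
So J² = kg²·m⁴·s⁻⁴.
Combining: V·kat⁻¹·C⁻¹·J² = (kg·m²·s⁻³·A⁻¹) · (s·mol⁻¹) · (s⁻¹·A⁻¹) · (kg²·m⁴·s⁻⁴) = kg³·m⁶·s⁻⁷·A⁻²·mol⁻¹.
The exponent of kg is 3.

3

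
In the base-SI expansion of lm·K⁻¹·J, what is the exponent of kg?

lm = cd.
J = kg·m²·s⁻².
Combining: lm·K⁻¹·J = cd · K⁻¹ · (kg·m²·s⁻²) = kg·m²·s⁻²·K⁻¹·cd.
The exponent of kg is 1.

1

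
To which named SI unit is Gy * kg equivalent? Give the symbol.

Gy = J/kg (absorbed dose = energy per mass),
    = m²·s⁻².
Combining: Gy·kg = (m²·s⁻²) · kg = kg·m²·s⁻².
kg·m²·s⁻² is the base-SI form of the joule.

J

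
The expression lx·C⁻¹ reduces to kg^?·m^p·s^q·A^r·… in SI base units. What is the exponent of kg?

lx = lm/m² (illuminance = luminous flux per area),
    = m⁻²·cd.
C = A·s = s·A (charge = current × time).
So C⁻¹ = s⁻¹·A⁻¹.
Combining: lx·C⁻¹ = (m⁻²·cd) · (s⁻¹·A⁻¹) = m⁻²·s⁻¹·A⁻¹·cd.
The exponent of kg is 0.

0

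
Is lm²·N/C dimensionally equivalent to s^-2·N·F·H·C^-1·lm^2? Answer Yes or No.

Yes

Left side:
  lm = cd·sr = cd (luminous flux; sr is dimensionless).
  So lm² = cd².
  C = A·s = s·A (charge = current × time).
  So C⁻¹ = s⁻¹·A⁻¹.
  N = kg·m/s² = kg·m·s⁻² (force = mass × acceleration).
  Combining: lm²·C⁻¹·N = cd² · (s⁻¹·A⁻¹) · (kg·m·s⁻²) = kg·m·s⁻³·A⁻¹·cd².
Right side:
  N = kg·m/s² = kg·m·s⁻² (force = mass × acceleration).
  F = C/V (capacitance = charge per voltage),
      = A·s/(kg·m²·s⁻³·A⁻¹) (substituting C and V),
      = kg⁻¹·m⁻²·s⁴·A².
  H = Wb/A (inductance = flux per current),
      = kg·m²·s⁻²·A⁻².
  C = A·s = s·A (charge = current × time).
  So C⁻¹ = s⁻¹·A⁻¹.
  lm = cd·sr = cd (luminous flux; sr is dimensionless).
  So lm² = cd².
  Combining: s⁻²·N·F·H·C⁻¹·lm² = s⁻² · (kg·m·s⁻²) · (kg⁻¹·m⁻²·s⁴·A²) · (kg·m²·s⁻²·A⁻²) · (s⁻¹·A⁻¹) · cd² = kg·m·s⁻³·A⁻¹·cd².
Both reduce to kg·m·s⁻³·A⁻¹·cd².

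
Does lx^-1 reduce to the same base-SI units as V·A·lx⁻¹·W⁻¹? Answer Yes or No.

Left side:
  lx = lm/m² (illuminance = luminous flux per area),
      = m⁻²·cd.
  So lx⁻¹ = m²·cd⁻¹.
Right side:
  V = W/A (potential = power per current),
      = kg·m²·s⁻³·A⁻¹.
  lx = lm/m² (illuminance = luminous flux per area),
      = m⁻²·cd.
  So lx⁻¹ = m²·cd⁻¹.
  W = J/s (power = energy per time),
      = kg·m²·s⁻³.
  So W⁻¹ = kg⁻¹·m⁻²·s³.
  Combining: V·A·lx⁻¹·W⁻¹ = (kg·m²·s⁻³·A⁻¹) · A · (m²·cd⁻¹) · (kg⁻¹·m⁻²·s³) = m²·cd⁻¹.
Both reduce to m²·cd⁻¹.

Yes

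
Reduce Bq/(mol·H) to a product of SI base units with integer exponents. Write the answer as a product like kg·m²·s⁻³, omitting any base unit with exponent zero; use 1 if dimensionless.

kg⁻¹·m⁻²·s·A²·mol⁻¹

H = Wb/A (inductance = flux per current),
    = kg·m²·s⁻²·A⁻².
So H⁻¹ = kg⁻¹·m⁻²·s²·A².
Bq = 1/s = s⁻¹ (activity is decays per second).
Combining: mol⁻¹·H⁻¹·Bq = mol⁻¹ · (kg⁻¹·m⁻²·s²·A²) · s⁻¹ = kg⁻¹·m⁻²·s·A²·mol⁻¹.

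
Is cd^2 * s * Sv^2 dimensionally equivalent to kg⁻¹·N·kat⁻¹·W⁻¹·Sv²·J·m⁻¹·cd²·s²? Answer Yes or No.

Left side:
  Sv = m²·s⁻².
  So Sv² = m⁴·s⁻⁴.
  Combining: cd²·s·Sv² = cd² · s · (m⁴·s⁻⁴) = m⁴·s⁻³·cd².
Right side:
  N = kg·m/s² = kg·m·s⁻² (force = mass × acceleration).
  kat = mol/s = s⁻¹·mol (catalytic activity).
  So kat⁻¹ = s·mol⁻¹.
  W = J/s (power = energy per time),
      = kg·m²·s⁻³.
  So W⁻¹ = kg⁻¹·m⁻²·s³.
  Sv = J/kg (equivalent dose = energy per mass),
      = m²·s⁻².
  So Sv² = m⁴·s⁻⁴.
  J = N·m (work = force × distance),
      = kg·m²·s⁻².
  Combining: kg⁻¹·N·kat⁻¹·W⁻¹·Sv²·J·m⁻¹·cd²·s² = kg⁻¹ · (kg·m·s⁻²) · (s·mol⁻¹) · (kg⁻¹·m⁻²·s³) · (m⁴·s⁻⁴) · (kg·m²·s⁻²) · m⁻¹ · cd² · s² = m⁴·s⁻²·mol⁻¹·cd².
Left is m⁴·s⁻³·cd²; right is m⁴·s⁻²·mol⁻¹·cd² — different.

No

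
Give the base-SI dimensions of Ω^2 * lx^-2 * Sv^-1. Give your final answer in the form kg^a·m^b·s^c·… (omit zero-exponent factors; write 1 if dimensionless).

kg²·m⁶·s⁻⁴·A⁻⁴·cd⁻²

Ω = kg·m²·s⁻³·A⁻².
So Ω² = kg²·m⁴·s⁻⁶·A⁻⁴.
lx = m⁻²·cd.
So lx⁻² = m⁴·cd⁻².
Sv = m²·s⁻².
So Sv⁻¹ = m⁻²·s².
Combining: Ω²·lx⁻²·Sv⁻¹ = (kg²·m⁴·s⁻⁶·A⁻⁴) · (m⁴·cd⁻²) · (m⁻²·s²) = kg²·m⁶·s⁻⁴·A⁻⁴·cd⁻².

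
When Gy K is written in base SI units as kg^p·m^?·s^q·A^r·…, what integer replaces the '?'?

2

Gy = J/kg (absorbed dose = energy per mass),
    = m²·s⁻².
Combining: Gy·K = (m²·s⁻²) · K = m²·s⁻²·K.
The exponent of m is 2.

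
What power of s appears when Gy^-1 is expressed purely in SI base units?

2

Gy = J/kg (absorbed dose = energy per mass),
    = m²·s⁻².
So Gy⁻¹ = m⁻²·s².
The exponent of s is 2.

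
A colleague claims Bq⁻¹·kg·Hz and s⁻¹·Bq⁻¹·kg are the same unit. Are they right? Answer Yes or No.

Left side:
  Bq = 1/s = s⁻¹ (activity is decays per second).
  So Bq⁻¹ = s.
  Hz = 1/s = s⁻¹ (frequency is cycles per second).
  Combining: Bq⁻¹·kg·Hz = s · kg · s⁻¹ = kg.
Right side:
  Bq = 1/s = s⁻¹ (activity is decays per second).
  So Bq⁻¹ = s.
  Combining: s⁻¹·Bq⁻¹·kg = s⁻¹ · s · kg = kg.
Both reduce to kg.

Yes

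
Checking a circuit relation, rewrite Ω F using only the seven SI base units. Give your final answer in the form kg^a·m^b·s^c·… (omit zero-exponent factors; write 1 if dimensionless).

Ω = kg·m²·s⁻³·A⁻².
F = kg⁻¹·m⁻²·s⁴·A².
Combining: Ω·F = (kg·m²·s⁻³·A⁻²) · (kg⁻¹·m⁻²·s⁴·A²) = s.

s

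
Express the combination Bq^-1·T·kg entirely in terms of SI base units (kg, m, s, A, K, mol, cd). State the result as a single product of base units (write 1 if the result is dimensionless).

Bq = s⁻¹.
So Bq⁻¹ = s.
T = kg·s⁻²·A⁻¹.
Combining: Bq⁻¹·T·kg = s · (kg·s⁻²·A⁻¹) · kg = kg²·s⁻¹·A⁻¹.

kg²·s⁻¹·A⁻¹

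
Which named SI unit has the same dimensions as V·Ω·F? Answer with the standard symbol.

Wb

V = kg·m²·s⁻³·A⁻¹.
Ω = kg·m²·s⁻³·A⁻².
F = kg⁻¹·m⁻²·s⁴·A².
Combining: V·Ω·F = (kg·m²·s⁻³·A⁻¹) · (kg·m²·s⁻³·A⁻²) · (kg⁻¹·m⁻²·s⁴·A²) = kg·m²·s⁻²·A⁻¹.
kg·m²·s⁻²·A⁻¹ is the base-SI form of the weber.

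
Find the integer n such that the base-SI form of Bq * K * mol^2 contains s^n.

-1

Bq = s⁻¹.
Combining: Bq·K·mol² = s⁻¹ · K · mol² = s⁻¹·K·mol².
The exponent of s is -1.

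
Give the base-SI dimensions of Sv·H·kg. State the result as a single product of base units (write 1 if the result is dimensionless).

Sv = J/kg (equivalent dose = energy per mass),
    = m²·s⁻².
H = Wb/A (inductance = flux per current),
    = kg·m²·s⁻²·A⁻².
Combining: Sv·H·kg = (m²·s⁻²) · (kg·m²·s⁻²·A⁻²) · kg = kg²·m⁴·s⁻⁴·A⁻².

kg²·m⁴·s⁻⁴·A⁻²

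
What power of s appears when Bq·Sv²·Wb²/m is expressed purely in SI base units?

-9

Bq = 1/s = s⁻¹ (activity is decays per second).
Sv = J/kg (equivalent dose = energy per mass),
    = m²·s⁻².
So Sv² = m⁴·s⁻⁴.
Wb = V·s (flux: a volt is a weber per second),
    = kg·m²·s⁻²·A⁻¹.
So Wb² = kg²·m⁴·s⁻⁴·A⁻².
Combining: Bq·Sv²·Wb²·m⁻¹ = s⁻¹ · (m⁴·s⁻⁴) · (kg²·m⁴·s⁻⁴·A⁻²) · m⁻¹ = kg²·m⁷·s⁻⁹·A⁻².
The exponent of s is -9.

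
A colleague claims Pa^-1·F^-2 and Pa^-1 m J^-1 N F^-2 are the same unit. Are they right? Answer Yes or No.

Left side:
  Pa = N/m² (pressure = force per area),
      = kg·m⁻¹·s⁻².
  So Pa⁻¹ = kg⁻¹·m·s².
  F = C/V (capacitance = charge per voltage),
      = A·s/(kg·m²·s⁻³·A⁻¹) (substituting C and V),
      = kg⁻¹·m⁻²·s⁴·A².
  So F⁻² = kg²·m⁴·s⁻⁸·A⁻⁴.
  Combining: Pa⁻¹·F⁻² = (kg⁻¹·m·s²) · (kg²·m⁴·s⁻⁸·A⁻⁴) = kg·m⁵·s⁻⁶·A⁻⁴.
Right side:
  Pa = kg·m⁻¹·s⁻².
  So Pa⁻¹ = kg⁻¹·m·s².
  J = kg·m²·s⁻².
  So J⁻¹ = kg⁻¹·m⁻²·s².
  N = kg·m·s⁻².
  F = kg⁻¹·m⁻²·s⁴·A².
  So F⁻² = kg²·m⁴·s⁻⁸·A⁻⁴.
  Combining: Pa⁻¹·m·J⁻¹·N·F⁻² = (kg⁻¹·m·s²) · m · (kg⁻¹·m⁻²·s²) · (kg·m·s⁻²) · (kg²·m⁴·s⁻⁸·A⁻⁴) = kg·m⁵·s⁻⁶·A⁻⁴.
Both reduce to kg·m⁵·s⁻⁶·A⁻⁴.

Yes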